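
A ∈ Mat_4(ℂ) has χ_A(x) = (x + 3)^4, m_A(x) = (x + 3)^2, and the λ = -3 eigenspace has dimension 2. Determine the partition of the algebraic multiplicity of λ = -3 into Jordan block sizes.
Block sizes for λ = -3: [2, 2]

Step 1 — from the characteristic polynomial, algebraic multiplicity of λ = -3 is 4. From dim ker(A − (-3)·I) = 2, there are exactly 2 Jordan blocks for λ = -3.
Step 2 — from the minimal polynomial, the factor (x + 3)^2 tells us the largest block for λ = -3 has size 2.
Step 3 — with total size 4, 2 blocks, and largest block 2, the block sizes (in nonincreasing order) are [2, 2].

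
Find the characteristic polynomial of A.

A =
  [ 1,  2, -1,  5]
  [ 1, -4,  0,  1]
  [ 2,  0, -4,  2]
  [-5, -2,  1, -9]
x^4 + 16*x^3 + 96*x^2 + 256*x + 256

Expanding det(x·I − A) (e.g. by cofactor expansion or by noting that A is similar to its Jordan form J, which has the same characteristic polynomial as A) gives
  χ_A(x) = x^4 + 16*x^3 + 96*x^2 + 256*x + 256
which factors as (x + 4)^4. The eigenvalues (with algebraic multiplicities) are λ = -4 with multiplicity 4.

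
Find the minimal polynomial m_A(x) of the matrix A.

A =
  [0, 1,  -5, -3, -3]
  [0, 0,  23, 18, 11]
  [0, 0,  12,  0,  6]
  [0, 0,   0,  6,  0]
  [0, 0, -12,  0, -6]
x^4 - 6*x^3

The characteristic polynomial is χ_A(x) = x^3*(x - 6)^2, so the eigenvalues are known. The minimal polynomial is
  m_A(x) = Π_λ (x − λ)^{k_λ}
where k_λ is the size of the *largest* Jordan block for λ (equivalently, the smallest k with (A − λI)^k v = 0 for every generalised eigenvector v of λ).

  λ = 0: largest Jordan block has size 3, contributing (x − 0)^3
  λ = 6: largest Jordan block has size 1, contributing (x − 6)

So m_A(x) = x^3*(x - 6) = x^4 - 6*x^3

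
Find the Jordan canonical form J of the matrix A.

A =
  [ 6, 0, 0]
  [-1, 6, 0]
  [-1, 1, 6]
J_3(6)

The characteristic polynomial is
  det(x·I − A) = x^3 - 18*x^2 + 108*x - 216 = (x - 6)^3

Eigenvalues and multiplicities (the geometric multiplicity of λ is n − rank(A − λI), which equals the number of Jordan blocks for λ):
  λ = 6: algebraic multiplicity = 3, geometric multiplicity = 1

Determining the block sizes for each eigenvalue:
  λ = 6: one block (gm = 1), so the single block has size am = 3 → block sizes [3]

Assembling the blocks gives a Jordan form
J =
  [6, 1, 0]
  [0, 6, 1]
  [0, 0, 6]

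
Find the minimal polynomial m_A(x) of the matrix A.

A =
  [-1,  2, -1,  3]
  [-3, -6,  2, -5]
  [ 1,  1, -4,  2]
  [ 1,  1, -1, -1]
x^2 + 6*x + 9

The characteristic polynomial is χ_A(x) = (x + 3)^4, so the eigenvalues are known. The minimal polynomial is
  m_A(x) = Π_λ (x − λ)^{k_λ}
where k_λ is the size of the *largest* Jordan block for λ (equivalently, the smallest k with (A − λI)^k v = 0 for every generalised eigenvector v of λ).

  λ = -3: largest Jordan block has size 2, contributing (x + 3)^2

So m_A(x) = (x + 3)^2 = x^2 + 6*x + 9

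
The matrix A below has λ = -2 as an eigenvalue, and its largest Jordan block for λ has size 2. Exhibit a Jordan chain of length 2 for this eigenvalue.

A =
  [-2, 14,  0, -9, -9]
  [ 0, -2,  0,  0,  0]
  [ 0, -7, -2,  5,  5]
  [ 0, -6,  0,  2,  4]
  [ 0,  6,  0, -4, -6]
A Jordan chain for λ = -2 of length 2:
v_1 = (14, 0, -7, -6, 6)ᵀ
v_2 = (0, 1, 0, 0, 0)ᵀ

Let N = A − (-2)·I. We want v_2 with N^2 v_2 = 0 but N^1 v_2 ≠ 0; then v_{j-1} := N · v_j for j = 2, …, 2.

Pick v_2 = (0, 1, 0, 0, 0)ᵀ.
Then v_1 = N · v_2 = (14, 0, -7, -6, 6)ᵀ.

Sanity check: (A − (-2)·I) v_1 = (0, 0, 0, 0, 0)ᵀ = 0. ✓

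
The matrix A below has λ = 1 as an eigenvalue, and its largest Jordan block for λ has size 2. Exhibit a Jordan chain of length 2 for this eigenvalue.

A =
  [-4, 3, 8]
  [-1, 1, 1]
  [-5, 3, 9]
A Jordan chain for λ = 1 of length 2:
v_1 = (1, -1, 1)ᵀ
v_2 = (1, 2, 0)ᵀ

Let N = A − (1)·I. We want v_2 with N^2 v_2 = 0 but N^1 v_2 ≠ 0; then v_{j-1} := N · v_j for j = 2, …, 2.

Pick v_2 = (1, 2, 0)ᵀ.
Then v_1 = N · v_2 = (1, -1, 1)ᵀ.

Sanity check: (A − (1)·I) v_1 = (0, 0, 0)ᵀ = 0. ✓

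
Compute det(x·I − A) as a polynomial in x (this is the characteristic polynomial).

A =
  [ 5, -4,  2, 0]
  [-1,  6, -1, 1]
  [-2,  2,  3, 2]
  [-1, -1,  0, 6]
x^4 - 20*x^3 + 150*x^2 - 500*x + 625

Expanding det(x·I − A) (e.g. by cofactor expansion or by noting that A is similar to its Jordan form J, which has the same characteristic polynomial as A) gives
  χ_A(x) = x^4 - 20*x^3 + 150*x^2 - 500*x + 625
which factors as (x - 5)^4. The eigenvalues (with algebraic multiplicities) are λ = 5 with multiplicity 4.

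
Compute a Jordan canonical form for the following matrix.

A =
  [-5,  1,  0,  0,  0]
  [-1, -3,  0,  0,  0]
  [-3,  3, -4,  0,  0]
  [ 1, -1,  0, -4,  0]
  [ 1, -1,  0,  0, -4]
J_2(-4) ⊕ J_1(-4) ⊕ J_1(-4) ⊕ J_1(-4)

The characteristic polynomial is
  det(x·I − A) = x^5 + 20*x^4 + 160*x^3 + 640*x^2 + 1280*x + 1024 = (x + 4)^5

Eigenvalues and multiplicities (the geometric multiplicity of λ is n − rank(A − λI), which equals the number of Jordan blocks for λ):
  λ = -4: algebraic multiplicity = 5, geometric multiplicity = 4

Determining the block sizes for each eigenvalue:
  λ = -4: 4 blocks summing to 5 forces exactly one block of size 2 and the rest size 1 → block sizes [2, 1, 1, 1]

Assembling the blocks gives a Jordan form
J =
  [-4,  1,  0,  0,  0]
  [ 0, -4,  0,  0,  0]
  [ 0,  0, -4,  0,  0]
  [ 0,  0,  0, -4,  0]
  [ 0,  0,  0,  0, -4]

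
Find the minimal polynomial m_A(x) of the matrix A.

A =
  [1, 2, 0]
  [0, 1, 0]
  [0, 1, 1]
x^2 - 2*x + 1

The characteristic polynomial is χ_A(x) = (x - 1)^3, so the eigenvalues are known. The minimal polynomial is
  m_A(x) = Π_λ (x − λ)^{k_λ}
where k_λ is the size of the *largest* Jordan block for λ (equivalently, the smallest k with (A − λI)^k v = 0 for every generalised eigenvector v of λ).

  λ = 1: largest Jordan block has size 2, contributing (x − 1)^2

So m_A(x) = (x - 1)^2 = x^2 - 2*x + 1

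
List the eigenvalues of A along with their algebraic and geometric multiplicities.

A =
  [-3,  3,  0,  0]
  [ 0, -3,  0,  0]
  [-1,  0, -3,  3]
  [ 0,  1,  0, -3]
λ = -3: alg = 4, geom = 2

Step 1 — factor the characteristic polynomial to read off the algebraic multiplicities:
  χ_A(x) = (x + 3)^4

Step 2 — compute geometric multiplicities via the rank-nullity identity g(λ) = n − rank(A − λI):
  rank(A − (-3)·I) = 2, so dim ker(A − (-3)·I) = n − 2 = 2

Summary:
  λ = -3: algebraic multiplicity = 4, geometric multiplicity = 2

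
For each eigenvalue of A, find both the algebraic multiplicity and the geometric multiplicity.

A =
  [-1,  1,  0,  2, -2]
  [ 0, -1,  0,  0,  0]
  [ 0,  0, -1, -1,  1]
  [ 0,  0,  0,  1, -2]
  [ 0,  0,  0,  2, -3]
λ = -1: alg = 5, geom = 3

Step 1 — factor the characteristic polynomial to read off the algebraic multiplicities:
  χ_A(x) = (x + 1)^5

Step 2 — compute geometric multiplicities via the rank-nullity identity g(λ) = n − rank(A − λI):
  rank(A − (-1)·I) = 2, so dim ker(A − (-1)·I) = n − 2 = 3

Summary:
  λ = -1: algebraic multiplicity = 5, geometric multiplicity = 3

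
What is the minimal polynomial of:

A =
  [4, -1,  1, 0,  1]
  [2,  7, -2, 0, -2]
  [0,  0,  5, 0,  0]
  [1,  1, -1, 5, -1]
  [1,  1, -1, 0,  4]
x^2 - 10*x + 25

The characteristic polynomial is χ_A(x) = (x - 5)^5, so the eigenvalues are known. The minimal polynomial is
  m_A(x) = Π_λ (x − λ)^{k_λ}
where k_λ is the size of the *largest* Jordan block for λ (equivalently, the smallest k with (A − λI)^k v = 0 for every generalised eigenvector v of λ).

  λ = 5: largest Jordan block has size 2, contributing (x − 5)^2

So m_A(x) = (x - 5)^2 = x^2 - 10*x + 25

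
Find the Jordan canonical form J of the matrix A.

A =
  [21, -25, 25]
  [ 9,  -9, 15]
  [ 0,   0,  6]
J_2(6) ⊕ J_1(6)

The characteristic polynomial is
  det(x·I − A) = x^3 - 18*x^2 + 108*x - 216 = (x - 6)^3

Eigenvalues and multiplicities (the geometric multiplicity of λ is n − rank(A − λI), which equals the number of Jordan blocks for λ):
  λ = 6: algebraic multiplicity = 3, geometric multiplicity = 2

Determining the block sizes for each eigenvalue:
  λ = 6: 2 blocks summing to 3 forces exactly one block of size 2 and the rest size 1 → block sizes [2, 1]

Assembling the blocks gives a Jordan form
J =
  [6, 1, 0]
  [0, 6, 0]
  [0, 0, 6]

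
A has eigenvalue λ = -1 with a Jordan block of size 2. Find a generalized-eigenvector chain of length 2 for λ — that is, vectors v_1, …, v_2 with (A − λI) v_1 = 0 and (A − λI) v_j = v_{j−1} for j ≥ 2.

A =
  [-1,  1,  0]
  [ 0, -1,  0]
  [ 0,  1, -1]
A Jordan chain for λ = -1 of length 2:
v_1 = (1, 0, 1)ᵀ
v_2 = (0, 1, 0)ᵀ

Let N = A − (-1)·I. We want v_2 with N^2 v_2 = 0 but N^1 v_2 ≠ 0; then v_{j-1} := N · v_j for j = 2, …, 2.

Pick v_2 = (0, 1, 0)ᵀ.
Then v_1 = N · v_2 = (1, 0, 1)ᵀ.

Sanity check: (A − (-1)·I) v_1 = (0, 0, 0)ᵀ = 0. ✓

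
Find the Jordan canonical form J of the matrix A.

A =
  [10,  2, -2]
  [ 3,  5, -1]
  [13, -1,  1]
J_1(4) ⊕ J_2(6)

The characteristic polynomial is
  det(x·I − A) = x^3 - 16*x^2 + 84*x - 144 = (x - 6)^2*(x - 4)

Eigenvalues and multiplicities (the geometric multiplicity of λ is n − rank(A − λI), which equals the number of Jordan blocks for λ):
  λ = 4: algebraic multiplicity = 1, geometric multiplicity = 1
  λ = 6: algebraic multiplicity = 2, geometric multiplicity = 1

Determining the block sizes for each eigenvalue:
  λ = 4: one block (gm = 1), so the single block has size am = 1 → block sizes [1]
  λ = 6: one block (gm = 1), so the single block has size am = 2 → block sizes [2]

Assembling the blocks gives a Jordan form
J =
  [4, 0, 0]
  [0, 6, 1]
  [0, 0, 6]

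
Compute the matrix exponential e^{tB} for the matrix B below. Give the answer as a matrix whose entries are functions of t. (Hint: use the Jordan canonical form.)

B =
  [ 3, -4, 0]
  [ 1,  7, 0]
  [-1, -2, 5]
e^{tB} =
  [-2*t*exp(5*t) + exp(5*t), -4*t*exp(5*t), 0]
  [t*exp(5*t), 2*t*exp(5*t) + exp(5*t), 0]
  [-t*exp(5*t), -2*t*exp(5*t), exp(5*t)]

Strategy: write B = P · J · P⁻¹ where J is a Jordan canonical form, so e^{tB} = P · e^{tJ} · P⁻¹, and e^{tJ} can be computed block-by-block.

B has Jordan form
J =
  [5, 1, 0]
  [0, 5, 0]
  [0, 0, 5]
(up to reordering of blocks).

Per-block formulas:
  For a 2×2 Jordan block J_2(5): exp(t · J_2(5)) = e^(5t)·(I + t·N), where N is the 2×2 nilpotent shift.
  For a 1×1 block at λ = 5: exp(t · [5]) = [e^(5t)].

After assembling e^{tJ} and conjugating by P, we get:

e^{tB} =
  [-2*t*exp(5*t) + exp(5*t), -4*t*exp(5*t), 0]
  [t*exp(5*t), 2*t*exp(5*t) + exp(5*t), 0]
  [-t*exp(5*t), -2*t*exp(5*t), exp(5*t)]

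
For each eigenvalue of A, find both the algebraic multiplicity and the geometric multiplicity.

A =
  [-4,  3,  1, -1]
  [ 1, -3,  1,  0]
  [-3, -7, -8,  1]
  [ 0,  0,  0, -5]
λ = -5: alg = 4, geom = 2

Step 1 — factor the characteristic polynomial to read off the algebraic multiplicities:
  χ_A(x) = (x + 5)^4

Step 2 — compute geometric multiplicities via the rank-nullity identity g(λ) = n − rank(A − λI):
  rank(A − (-5)·I) = 2, so dim ker(A − (-5)·I) = n − 2 = 2

Summary:
  λ = -5: algebraic multiplicity = 4, geometric multiplicity = 2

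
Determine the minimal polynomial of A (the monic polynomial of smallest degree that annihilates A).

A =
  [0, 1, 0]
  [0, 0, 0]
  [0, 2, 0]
x^2

The characteristic polynomial is χ_A(x) = x^3, so the eigenvalues are known. The minimal polynomial is
  m_A(x) = Π_λ (x − λ)^{k_λ}
where k_λ is the size of the *largest* Jordan block for λ (equivalently, the smallest k with (A − λI)^k v = 0 for every generalised eigenvector v of λ).

  λ = 0: largest Jordan block has size 2, contributing (x − 0)^2

So m_A(x) = x^2 = x^2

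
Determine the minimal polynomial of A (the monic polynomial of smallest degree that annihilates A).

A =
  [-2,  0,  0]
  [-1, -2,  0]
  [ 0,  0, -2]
x^2 + 4*x + 4

The characteristic polynomial is χ_A(x) = (x + 2)^3, so the eigenvalues are known. The minimal polynomial is
  m_A(x) = Π_λ (x − λ)^{k_λ}
where k_λ is the size of the *largest* Jordan block for λ (equivalently, the smallest k with (A − λI)^k v = 0 for every generalised eigenvector v of λ).

  λ = -2: largest Jordan block has size 2, contributing (x + 2)^2

So m_A(x) = (x + 2)^2 = x^2 + 4*x + 4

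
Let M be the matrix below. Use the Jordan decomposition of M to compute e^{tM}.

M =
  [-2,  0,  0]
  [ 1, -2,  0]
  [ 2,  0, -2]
e^{tM} =
  [exp(-2*t), 0, 0]
  [t*exp(-2*t), exp(-2*t), 0]
  [2*t*exp(-2*t), 0, exp(-2*t)]

Strategy: write M = P · J · P⁻¹ where J is a Jordan canonical form, so e^{tM} = P · e^{tJ} · P⁻¹, and e^{tJ} can be computed block-by-block.

M has Jordan form
J =
  [-2,  1,  0]
  [ 0, -2,  0]
  [ 0,  0, -2]
(up to reordering of blocks).

Per-block formulas:
  For a 1×1 block at λ = -2: exp(t · [-2]) = [e^(-2t)].
  For a 2×2 Jordan block J_2(-2): exp(t · J_2(-2)) = e^(-2t)·(I + t·N), where N is the 2×2 nilpotent shift.

After assembling e^{tJ} and conjugating by P, we get:

e^{tM} =
  [exp(-2*t), 0, 0]
  [t*exp(-2*t), exp(-2*t), 0]
  [2*t*exp(-2*t), 0, exp(-2*t)]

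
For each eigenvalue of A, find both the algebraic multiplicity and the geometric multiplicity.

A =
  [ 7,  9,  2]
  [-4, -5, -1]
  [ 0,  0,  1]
λ = 1: alg = 3, geom = 1

Step 1 — factor the characteristic polynomial to read off the algebraic multiplicities:
  χ_A(x) = (x - 1)^3

Step 2 — compute geometric multiplicities via the rank-nullity identity g(λ) = n − rank(A − λI):
  rank(A − (1)·I) = 2, so dim ker(A − (1)·I) = n − 2 = 1

Summary:
  λ = 1: algebraic multiplicity = 3, geometric multiplicity = 1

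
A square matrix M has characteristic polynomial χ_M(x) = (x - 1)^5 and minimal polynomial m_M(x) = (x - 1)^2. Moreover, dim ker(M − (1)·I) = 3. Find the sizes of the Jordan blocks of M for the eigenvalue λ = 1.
Block sizes for λ = 1: [2, 2, 1]

Step 1 — from the characteristic polynomial, algebraic multiplicity of λ = 1 is 5. From dim ker(M − (1)·I) = 3, there are exactly 3 Jordan blocks for λ = 1.
Step 2 — from the minimal polynomial, the factor (x − 1)^2 tells us the largest block for λ = 1 has size 2.
Step 3 — with total size 5, 3 blocks, and largest block 2, the block sizes (in nonincreasing order) are [2, 2, 1].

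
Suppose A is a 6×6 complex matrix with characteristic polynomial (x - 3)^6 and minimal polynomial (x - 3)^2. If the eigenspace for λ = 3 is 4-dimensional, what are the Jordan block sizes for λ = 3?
Block sizes for λ = 3: [2, 2, 1, 1]

Step 1 — from the characteristic polynomial, algebraic multiplicity of λ = 3 is 6. From dim ker(A − (3)·I) = 4, there are exactly 4 Jordan blocks for λ = 3.
Step 2 — from the minimal polynomial, the factor (x − 3)^2 tells us the largest block for λ = 3 has size 2.
Step 3 — with total size 6, 4 blocks, and largest block 2, the block sizes (in nonincreasing order) are [2, 2, 1, 1].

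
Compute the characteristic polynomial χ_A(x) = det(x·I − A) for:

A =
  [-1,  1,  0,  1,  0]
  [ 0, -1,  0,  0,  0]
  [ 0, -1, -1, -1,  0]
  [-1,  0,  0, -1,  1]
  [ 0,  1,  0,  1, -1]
x^5 + 5*x^4 + 10*x^3 + 10*x^2 + 5*x + 1

Expanding det(x·I − A) (e.g. by cofactor expansion or by noting that A is similar to its Jordan form J, which has the same characteristic polynomial as A) gives
  χ_A(x) = x^5 + 5*x^4 + 10*x^3 + 10*x^2 + 5*x + 1
which factors as (x + 1)^5. The eigenvalues (with algebraic multiplicities) are λ = -1 with multiplicity 5.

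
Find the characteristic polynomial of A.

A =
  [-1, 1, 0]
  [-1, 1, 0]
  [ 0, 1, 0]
x^3

Expanding det(x·I − A) (e.g. by cofactor expansion or by noting that A is similar to its Jordan form J, which has the same characteristic polynomial as A) gives
  χ_A(x) = x^3
which factors as x^3. The eigenvalues (with algebraic multiplicities) are λ = 0 with multiplicity 3.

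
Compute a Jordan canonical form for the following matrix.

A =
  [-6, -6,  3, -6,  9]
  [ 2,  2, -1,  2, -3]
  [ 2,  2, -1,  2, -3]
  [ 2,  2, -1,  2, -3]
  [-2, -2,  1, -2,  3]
J_2(0) ⊕ J_1(0) ⊕ J_1(0) ⊕ J_1(0)

The characteristic polynomial is
  det(x·I − A) = x^5

Eigenvalues and multiplicities (the geometric multiplicity of λ is n − rank(A − λI), which equals the number of Jordan blocks for λ):
  λ = 0: algebraic multiplicity = 5, geometric multiplicity = 4

Determining the block sizes for each eigenvalue:
  λ = 0: 4 blocks summing to 5 forces exactly one block of size 2 and the rest size 1 → block sizes [2, 1, 1, 1]

Assembling the blocks gives a Jordan form
J =
  [0, 1, 0, 0, 0]
  [0, 0, 0, 0, 0]
  [0, 0, 0, 0, 0]
  [0, 0, 0, 0, 0]
  [0, 0, 0, 0, 0]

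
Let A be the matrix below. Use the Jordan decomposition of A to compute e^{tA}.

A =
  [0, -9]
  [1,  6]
e^{tA} =
  [-3*t*exp(3*t) + exp(3*t), -9*t*exp(3*t)]
  [t*exp(3*t), 3*t*exp(3*t) + exp(3*t)]

Strategy: write A = P · J · P⁻¹ where J is a Jordan canonical form, so e^{tA} = P · e^{tJ} · P⁻¹, and e^{tJ} can be computed block-by-block.

A has Jordan form
J =
  [3, 1]
  [0, 3]
(up to reordering of blocks).

Per-block formulas:
  For a 2×2 Jordan block J_2(3): exp(t · J_2(3)) = e^(3t)·(I + t·N), where N is the 2×2 nilpotent shift.

After assembling e^{tJ} and conjugating by P, we get:

e^{tA} =
  [-3*t*exp(3*t) + exp(3*t), -9*t*exp(3*t)]
  [t*exp(3*t), 3*t*exp(3*t) + exp(3*t)]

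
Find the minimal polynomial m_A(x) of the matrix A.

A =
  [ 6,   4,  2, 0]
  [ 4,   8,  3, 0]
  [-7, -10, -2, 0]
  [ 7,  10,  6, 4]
x^3 - 12*x^2 + 48*x - 64

The characteristic polynomial is χ_A(x) = (x - 4)^4, so the eigenvalues are known. The minimal polynomial is
  m_A(x) = Π_λ (x − λ)^{k_λ}
where k_λ is the size of the *largest* Jordan block for λ (equivalently, the smallest k with (A − λI)^k v = 0 for every generalised eigenvector v of λ).

  λ = 4: largest Jordan block has size 3, contributing (x − 4)^3

So m_A(x) = (x - 4)^3 = x^3 - 12*x^2 + 48*x - 64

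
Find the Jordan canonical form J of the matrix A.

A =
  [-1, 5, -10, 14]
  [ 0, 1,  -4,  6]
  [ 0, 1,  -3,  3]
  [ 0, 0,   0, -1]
J_2(-1) ⊕ J_2(-1)

The characteristic polynomial is
  det(x·I − A) = x^4 + 4*x^3 + 6*x^2 + 4*x + 1 = (x + 1)^4

Eigenvalues and multiplicities (the geometric multiplicity of λ is n − rank(A − λI), which equals the number of Jordan blocks for λ):
  λ = -1: algebraic multiplicity = 4, geometric multiplicity = 2

Determining the block sizes for each eigenvalue:
  λ = -1: with am = 4 and gm = 2, the partition is not yet determined (e.g. several partitions of 4 into 2 parts exist). Let N = A − (-1)·I. Computing rank(N^1) = 2, rank(N^2) = 0; the number of blocks of size ≥ j is rank(N^{j−1}) − rank(N^j), giving [2, 2]. So we have 2 block(s) of size 2 → block sizes [2, 2]

Assembling the blocks gives a Jordan form
J =
  [-1,  1,  0,  0]
  [ 0, -1,  0,  0]
  [ 0,  0, -1,  1]
  [ 0,  0,  0, -1]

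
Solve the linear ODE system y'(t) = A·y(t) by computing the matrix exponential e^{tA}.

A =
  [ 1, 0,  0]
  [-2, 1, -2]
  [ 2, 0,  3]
e^{tA} =
  [exp(t), 0, 0]
  [-exp(3*t) + exp(t), exp(t), -exp(3*t) + exp(t)]
  [exp(3*t) - exp(t), 0, exp(3*t)]

Strategy: write A = P · J · P⁻¹ where J is a Jordan canonical form, so e^{tA} = P · e^{tJ} · P⁻¹, and e^{tJ} can be computed block-by-block.

A has Jordan form
J =
  [1, 0, 0]
  [0, 1, 0]
  [0, 0, 3]
(up to reordering of blocks).

Per-block formulas:
  For a 1×1 block at λ = 1: exp(t · [1]) = [e^(1t)].
  For a 1×1 block at λ = 3: exp(t · [3]) = [e^(3t)].

After assembling e^{tJ} and conjugating by P, we get:

e^{tA} =
  [exp(t), 0, 0]
  [-exp(3*t) + exp(t), exp(t), -exp(3*t) + exp(t)]
  [exp(3*t) - exp(t), 0, exp(3*t)]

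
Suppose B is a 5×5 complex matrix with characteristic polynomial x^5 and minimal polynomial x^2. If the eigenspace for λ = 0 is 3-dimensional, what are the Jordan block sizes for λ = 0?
Block sizes for λ = 0: [2, 2, 1]

Step 1 — from the characteristic polynomial, algebraic multiplicity of λ = 0 is 5. From dim ker(B − (0)·I) = 3, there are exactly 3 Jordan blocks for λ = 0.
Step 2 — from the minimal polynomial, the factor (x − 0)^2 tells us the largest block for λ = 0 has size 2.
Step 3 — with total size 5, 3 blocks, and largest block 2, the block sizes (in nonincreasing order) are [2, 2, 1].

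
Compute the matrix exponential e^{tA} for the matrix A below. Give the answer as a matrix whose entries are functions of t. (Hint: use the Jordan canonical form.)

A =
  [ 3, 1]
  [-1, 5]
e^{tA} =
  [-t*exp(4*t) + exp(4*t), t*exp(4*t)]
  [-t*exp(4*t), t*exp(4*t) + exp(4*t)]

Strategy: write A = P · J · P⁻¹ where J is a Jordan canonical form, so e^{tA} = P · e^{tJ} · P⁻¹, and e^{tJ} can be computed block-by-block.

A has Jordan form
J =
  [4, 1]
  [0, 4]
(up to reordering of blocks).

Per-block formulas:
  For a 2×2 Jordan block J_2(4): exp(t · J_2(4)) = e^(4t)·(I + t·N), where N is the 2×2 nilpotent shift.

After assembling e^{tJ} and conjugating by P, we get:

e^{tA} =
  [-t*exp(4*t) + exp(4*t), t*exp(4*t)]
  [-t*exp(4*t), t*exp(4*t) + exp(4*t)]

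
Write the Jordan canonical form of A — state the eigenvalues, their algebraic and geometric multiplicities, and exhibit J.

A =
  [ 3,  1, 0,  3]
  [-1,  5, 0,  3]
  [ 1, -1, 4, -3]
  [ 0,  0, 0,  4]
J_2(4) ⊕ J_1(4) ⊕ J_1(4)

The characteristic polynomial is
  det(x·I − A) = x^4 - 16*x^3 + 96*x^2 - 256*x + 256 = (x - 4)^4

Eigenvalues and multiplicities (the geometric multiplicity of λ is n − rank(A − λI), which equals the number of Jordan blocks for λ):
  λ = 4: algebraic multiplicity = 4, geometric multiplicity = 3

Determining the block sizes for each eigenvalue:
  λ = 4: 3 blocks summing to 4 forces exactly one block of size 2 and the rest size 1 → block sizes [2, 1, 1]

Assembling the blocks gives a Jordan form
J =
  [4, 1, 0, 0]
  [0, 4, 0, 0]
  [0, 0, 4, 0]
  [0, 0, 0, 4]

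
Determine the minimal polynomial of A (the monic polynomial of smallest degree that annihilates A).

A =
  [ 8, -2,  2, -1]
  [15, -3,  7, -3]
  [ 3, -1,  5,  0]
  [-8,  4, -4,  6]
x^2 - 8*x + 16

The characteristic polynomial is χ_A(x) = (x - 4)^4, so the eigenvalues are known. The minimal polynomial is
  m_A(x) = Π_λ (x − λ)^{k_λ}
where k_λ is the size of the *largest* Jordan block for λ (equivalently, the smallest k with (A − λI)^k v = 0 for every generalised eigenvector v of λ).

  λ = 4: largest Jordan block has size 2, contributing (x − 4)^2

So m_A(x) = (x - 4)^2 = x^2 - 8*x + 16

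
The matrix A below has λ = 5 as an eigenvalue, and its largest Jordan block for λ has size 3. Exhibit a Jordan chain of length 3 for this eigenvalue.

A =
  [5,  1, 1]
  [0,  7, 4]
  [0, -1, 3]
A Jordan chain for λ = 5 of length 3:
v_1 = (1, 0, 0)ᵀ
v_2 = (1, 2, -1)ᵀ
v_3 = (0, 1, 0)ᵀ

Let N = A − (5)·I. We want v_3 with N^3 v_3 = 0 but N^2 v_3 ≠ 0; then v_{j-1} := N · v_j for j = 3, …, 2.

Pick v_3 = (0, 1, 0)ᵀ.
Then v_2 = N · v_3 = (1, 2, -1)ᵀ.
Then v_1 = N · v_2 = (1, 0, 0)ᵀ.

Sanity check: (A − (5)·I) v_1 = (0, 0, 0)ᵀ = 0. ✓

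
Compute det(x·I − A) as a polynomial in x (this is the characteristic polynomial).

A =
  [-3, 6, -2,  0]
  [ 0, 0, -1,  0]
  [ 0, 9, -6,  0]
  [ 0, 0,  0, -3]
x^4 + 12*x^3 + 54*x^2 + 108*x + 81

Expanding det(x·I − A) (e.g. by cofactor expansion or by noting that A is similar to its Jordan form J, which has the same characteristic polynomial as A) gives
  χ_A(x) = x^4 + 12*x^3 + 54*x^2 + 108*x + 81
which factors as (x + 3)^4. The eigenvalues (with algebraic multiplicities) are λ = -3 with multiplicity 4.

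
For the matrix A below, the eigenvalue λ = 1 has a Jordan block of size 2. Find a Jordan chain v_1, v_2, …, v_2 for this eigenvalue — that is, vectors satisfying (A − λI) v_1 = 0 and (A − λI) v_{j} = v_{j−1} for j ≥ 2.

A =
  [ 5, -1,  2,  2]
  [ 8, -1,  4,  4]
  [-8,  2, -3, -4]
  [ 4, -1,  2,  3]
A Jordan chain for λ = 1 of length 2:
v_1 = (4, 8, -8, 4)ᵀ
v_2 = (1, 0, 0, 0)ᵀ

Let N = A − (1)·I. We want v_2 with N^2 v_2 = 0 but N^1 v_2 ≠ 0; then v_{j-1} := N · v_j for j = 2, …, 2.

Pick v_2 = (1, 0, 0, 0)ᵀ.
Then v_1 = N · v_2 = (4, 8, -8, 4)ᵀ.

Sanity check: (A − (1)·I) v_1 = (0, 0, 0, 0)ᵀ = 0. ✓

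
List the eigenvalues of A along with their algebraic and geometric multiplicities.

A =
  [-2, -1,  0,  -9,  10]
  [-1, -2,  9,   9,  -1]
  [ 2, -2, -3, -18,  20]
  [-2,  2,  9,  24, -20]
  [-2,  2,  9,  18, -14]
λ = -3: alg = 3, geom = 2; λ = 6: alg = 2, geom = 2

Step 1 — factor the characteristic polynomial to read off the algebraic multiplicities:
  χ_A(x) = (x - 6)^2*(x + 3)^3

Step 2 — compute geometric multiplicities via the rank-nullity identity g(λ) = n − rank(A − λI):
  rank(A − (-3)·I) = 3, so dim ker(A − (-3)·I) = n − 3 = 2
  rank(A − (6)·I) = 3, so dim ker(A − (6)·I) = n − 3 = 2

Summary:
  λ = -3: algebraic multiplicity = 3, geometric multiplicity = 2
  λ = 6: algebraic multiplicity = 2, geometric multiplicity = 2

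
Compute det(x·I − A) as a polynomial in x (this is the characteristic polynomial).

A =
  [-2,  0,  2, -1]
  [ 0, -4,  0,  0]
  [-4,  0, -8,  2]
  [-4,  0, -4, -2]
x^4 + 16*x^3 + 96*x^2 + 256*x + 256

Expanding det(x·I − A) (e.g. by cofactor expansion or by noting that A is similar to its Jordan form J, which has the same characteristic polynomial as A) gives
  χ_A(x) = x^4 + 16*x^3 + 96*x^2 + 256*x + 256
which factors as (x + 4)^4. The eigenvalues (with algebraic multiplicities) are λ = -4 with multiplicity 4.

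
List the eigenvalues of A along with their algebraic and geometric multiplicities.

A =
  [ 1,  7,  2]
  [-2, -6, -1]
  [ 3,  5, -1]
λ = -2: alg = 3, geom = 1

Step 1 — factor the characteristic polynomial to read off the algebraic multiplicities:
  χ_A(x) = (x + 2)^3

Step 2 — compute geometric multiplicities via the rank-nullity identity g(λ) = n − rank(A − λI):
  rank(A − (-2)·I) = 2, so dim ker(A − (-2)·I) = n − 2 = 1

Summary:
  λ = -2: algebraic multiplicity = 3, geometric multiplicity = 1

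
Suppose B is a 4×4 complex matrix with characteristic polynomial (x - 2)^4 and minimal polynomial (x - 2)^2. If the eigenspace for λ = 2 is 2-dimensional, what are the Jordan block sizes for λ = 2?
Block sizes for λ = 2: [2, 2]

Step 1 — from the characteristic polynomial, algebraic multiplicity of λ = 2 is 4. From dim ker(B − (2)·I) = 2, there are exactly 2 Jordan blocks for λ = 2.
Step 2 — from the minimal polynomial, the factor (x − 2)^2 tells us the largest block for λ = 2 has size 2.
Step 3 — with total size 4, 2 blocks, and largest block 2, the block sizes (in nonincreasing order) are [2, 2].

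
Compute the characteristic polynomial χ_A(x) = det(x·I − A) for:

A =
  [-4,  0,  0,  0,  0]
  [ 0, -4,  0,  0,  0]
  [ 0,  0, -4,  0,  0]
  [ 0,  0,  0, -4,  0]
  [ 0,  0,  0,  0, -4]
x^5 + 20*x^4 + 160*x^3 + 640*x^2 + 1280*x + 1024

Expanding det(x·I − A) (e.g. by cofactor expansion or by noting that A is similar to its Jordan form J, which has the same characteristic polynomial as A) gives
  χ_A(x) = x^5 + 20*x^4 + 160*x^3 + 640*x^2 + 1280*x + 1024
which factors as (x + 4)^5. The eigenvalues (with algebraic multiplicities) are λ = -4 with multiplicity 5.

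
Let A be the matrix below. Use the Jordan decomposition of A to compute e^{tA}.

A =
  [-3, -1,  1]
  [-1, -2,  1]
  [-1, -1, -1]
e^{tA} =
  [t^2*exp(-2*t)/2 - t*exp(-2*t) + exp(-2*t), -t*exp(-2*t), -t^2*exp(-2*t)/2 + t*exp(-2*t)]
  [-t*exp(-2*t), exp(-2*t), t*exp(-2*t)]
  [t^2*exp(-2*t)/2 - t*exp(-2*t), -t*exp(-2*t), -t^2*exp(-2*t)/2 + t*exp(-2*t) + exp(-2*t)]

Strategy: write A = P · J · P⁻¹ where J is a Jordan canonical form, so e^{tA} = P · e^{tJ} · P⁻¹, and e^{tJ} can be computed block-by-block.

A has Jordan form
J =
  [-2,  1,  0]
  [ 0, -2,  1]
  [ 0,  0, -2]
(up to reordering of blocks).

Per-block formulas:
  For a 3×3 Jordan block J_3(-2): exp(t · J_3(-2)) = e^(-2t)·(I + t·N + (t^2/2)·N^2), where N is the 3×3 nilpotent shift.

After assembling e^{tJ} and conjugating by P, we get:

e^{tA} =
  [t^2*exp(-2*t)/2 - t*exp(-2*t) + exp(-2*t), -t*exp(-2*t), -t^2*exp(-2*t)/2 + t*exp(-2*t)]
  [-t*exp(-2*t), exp(-2*t), t*exp(-2*t)]
  [t^2*exp(-2*t)/2 - t*exp(-2*t), -t*exp(-2*t), -t^2*exp(-2*t)/2 + t*exp(-2*t) + exp(-2*t)]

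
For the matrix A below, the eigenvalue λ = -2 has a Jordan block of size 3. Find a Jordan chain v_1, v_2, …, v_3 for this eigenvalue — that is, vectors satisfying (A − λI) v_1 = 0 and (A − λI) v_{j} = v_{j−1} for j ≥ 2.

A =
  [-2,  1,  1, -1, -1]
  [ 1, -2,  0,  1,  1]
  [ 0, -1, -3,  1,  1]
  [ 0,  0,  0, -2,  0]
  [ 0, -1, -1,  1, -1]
A Jordan chain for λ = -2 of length 3:
v_1 = (1, 0, -1, 0, -1)ᵀ
v_2 = (0, 1, 0, 0, 0)ᵀ
v_3 = (1, 0, 0, 0, 0)ᵀ

Let N = A − (-2)·I. We want v_3 with N^3 v_3 = 0 but N^2 v_3 ≠ 0; then v_{j-1} := N · v_j for j = 3, …, 2.

Pick v_3 = (1, 0, 0, 0, 0)ᵀ.
Then v_2 = N · v_3 = (0, 1, 0, 0, 0)ᵀ.
Then v_1 = N · v_2 = (1, 0, -1, 0, -1)ᵀ.

Sanity check: (A − (-2)·I) v_1 = (0, 0, 0, 0, 0)ᵀ = 0. ✓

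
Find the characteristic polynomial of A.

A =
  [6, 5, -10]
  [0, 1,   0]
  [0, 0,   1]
x^3 - 8*x^2 + 13*x - 6

Expanding det(x·I − A) (e.g. by cofactor expansion or by noting that A is similar to its Jordan form J, which has the same characteristic polynomial as A) gives
  χ_A(x) = x^3 - 8*x^2 + 13*x - 6
which factors as (x - 6)*(x - 1)^2. The eigenvalues (with algebraic multiplicities) are λ = 1 with multiplicity 2, λ = 6 with multiplicity 1.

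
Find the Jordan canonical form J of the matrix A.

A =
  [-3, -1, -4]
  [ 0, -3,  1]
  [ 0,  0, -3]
J_3(-3)

The characteristic polynomial is
  det(x·I − A) = x^3 + 9*x^2 + 27*x + 27 = (x + 3)^3

Eigenvalues and multiplicities (the geometric multiplicity of λ is n − rank(A − λI), which equals the number of Jordan blocks for λ):
  λ = -3: algebraic multiplicity = 3, geometric multiplicity = 1

Determining the block sizes for each eigenvalue:
  λ = -3: one block (gm = 1), so the single block has size am = 3 → block sizes [3]

Assembling the blocks gives a Jordan form
J =
  [-3,  1,  0]
  [ 0, -3,  1]
  [ 0,  0, -3]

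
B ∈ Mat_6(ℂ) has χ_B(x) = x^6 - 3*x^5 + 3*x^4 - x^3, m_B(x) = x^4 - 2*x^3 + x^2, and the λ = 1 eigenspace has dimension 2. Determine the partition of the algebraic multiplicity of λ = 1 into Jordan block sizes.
Block sizes for λ = 1: [2, 1]

Step 1 — from the characteristic polynomial, algebraic multiplicity of λ = 1 is 3. From dim ker(B − (1)·I) = 2, there are exactly 2 Jordan blocks for λ = 1.
Step 2 — from the minimal polynomial, the factor (x − 1)^2 tells us the largest block for λ = 1 has size 2.
Step 3 — with total size 3, 2 blocks, and largest block 2, the block sizes (in nonincreasing order) are [2, 1].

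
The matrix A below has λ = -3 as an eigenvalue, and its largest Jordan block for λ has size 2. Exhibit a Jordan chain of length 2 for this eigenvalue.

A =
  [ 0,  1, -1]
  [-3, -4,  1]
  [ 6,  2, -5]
A Jordan chain for λ = -3 of length 2:
v_1 = (3, -3, 6)ᵀ
v_2 = (1, 0, 0)ᵀ

Let N = A − (-3)·I. We want v_2 with N^2 v_2 = 0 but N^1 v_2 ≠ 0; then v_{j-1} := N · v_j for j = 2, …, 2.

Pick v_2 = (1, 0, 0)ᵀ.
Then v_1 = N · v_2 = (3, -3, 6)ᵀ.

Sanity check: (A − (-3)·I) v_1 = (0, 0, 0)ᵀ = 0. ✓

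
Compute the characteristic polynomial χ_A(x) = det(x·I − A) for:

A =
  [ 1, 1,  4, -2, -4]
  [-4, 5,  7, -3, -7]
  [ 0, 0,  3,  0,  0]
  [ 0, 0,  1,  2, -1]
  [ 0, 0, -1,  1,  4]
x^5 - 15*x^4 + 90*x^3 - 270*x^2 + 405*x - 243

Expanding det(x·I − A) (e.g. by cofactor expansion or by noting that A is similar to its Jordan form J, which has the same characteristic polynomial as A) gives
  χ_A(x) = x^5 - 15*x^4 + 90*x^3 - 270*x^2 + 405*x - 243
which factors as (x - 3)^5. The eigenvalues (with algebraic multiplicities) are λ = 3 with multiplicity 5.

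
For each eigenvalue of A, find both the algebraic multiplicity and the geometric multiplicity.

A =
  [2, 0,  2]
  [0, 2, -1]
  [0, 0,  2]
λ = 2: alg = 3, geom = 2

Step 1 — factor the characteristic polynomial to read off the algebraic multiplicities:
  χ_A(x) = (x - 2)^3

Step 2 — compute geometric multiplicities via the rank-nullity identity g(λ) = n − rank(A − λI):
  rank(A − (2)·I) = 1, so dim ker(A − (2)·I) = n − 1 = 2

Summary:
  λ = 2: algebraic multiplicity = 3, geometric multiplicity = 2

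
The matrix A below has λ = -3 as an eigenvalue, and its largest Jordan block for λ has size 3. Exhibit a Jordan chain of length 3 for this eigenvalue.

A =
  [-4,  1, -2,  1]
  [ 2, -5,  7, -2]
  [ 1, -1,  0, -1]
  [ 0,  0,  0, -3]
A Jordan chain for λ = -3 of length 3:
v_1 = (1, 1, 0, 0)ᵀ
v_2 = (-1, 2, 1, 0)ᵀ
v_3 = (1, 0, 0, 0)ᵀ

Let N = A − (-3)·I. We want v_3 with N^3 v_3 = 0 but N^2 v_3 ≠ 0; then v_{j-1} := N · v_j for j = 3, …, 2.

Pick v_3 = (1, 0, 0, 0)ᵀ.
Then v_2 = N · v_3 = (-1, 2, 1, 0)ᵀ.
Then v_1 = N · v_2 = (1, 1, 0, 0)ᵀ.

Sanity check: (A − (-3)·I) v_1 = (0, 0, 0, 0)ᵀ = 0. ✓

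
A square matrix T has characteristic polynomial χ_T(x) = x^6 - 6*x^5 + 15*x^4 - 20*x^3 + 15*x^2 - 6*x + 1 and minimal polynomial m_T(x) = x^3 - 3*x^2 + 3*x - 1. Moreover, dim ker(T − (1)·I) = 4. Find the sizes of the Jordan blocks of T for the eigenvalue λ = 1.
Block sizes for λ = 1: [3, 1, 1, 1]

Step 1 — from the characteristic polynomial, algebraic multiplicity of λ = 1 is 6. From dim ker(T − (1)·I) = 4, there are exactly 4 Jordan blocks for λ = 1.
Step 2 — from the minimal polynomial, the factor (x − 1)^3 tells us the largest block for λ = 1 has size 3.
Step 3 — with total size 6, 4 blocks, and largest block 3, the block sizes (in nonincreasing order) are [3, 1, 1, 1].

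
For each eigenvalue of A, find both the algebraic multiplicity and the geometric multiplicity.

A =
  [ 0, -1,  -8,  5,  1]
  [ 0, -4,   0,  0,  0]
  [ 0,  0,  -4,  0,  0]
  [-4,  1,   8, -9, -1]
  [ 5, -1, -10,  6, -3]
λ = -4: alg = 5, geom = 3

Step 1 — factor the characteristic polynomial to read off the algebraic multiplicities:
  χ_A(x) = (x + 4)^5

Step 2 — compute geometric multiplicities via the rank-nullity identity g(λ) = n − rank(A − λI):
  rank(A − (-4)·I) = 2, so dim ker(A − (-4)·I) = n − 2 = 3

Summary:
  λ = -4: algebraic multiplicity = 5, geometric multiplicity = 3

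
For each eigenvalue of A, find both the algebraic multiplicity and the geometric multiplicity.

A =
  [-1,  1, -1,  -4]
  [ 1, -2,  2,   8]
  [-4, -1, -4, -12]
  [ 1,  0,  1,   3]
λ = -1: alg = 4, geom = 2

Step 1 — factor the characteristic polynomial to read off the algebraic multiplicities:
  χ_A(x) = (x + 1)^4

Step 2 — compute geometric multiplicities via the rank-nullity identity g(λ) = n − rank(A − λI):
  rank(A − (-1)·I) = 2, so dim ker(A − (-1)·I) = n − 2 = 2

Summary:
  λ = -1: algebraic multiplicity = 4, geometric multiplicity = 2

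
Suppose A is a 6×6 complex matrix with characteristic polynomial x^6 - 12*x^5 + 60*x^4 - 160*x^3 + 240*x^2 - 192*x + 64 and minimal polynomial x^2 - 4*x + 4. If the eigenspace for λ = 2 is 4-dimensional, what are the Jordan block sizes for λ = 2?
Block sizes for λ = 2: [2, 2, 1, 1]

Step 1 — from the characteristic polynomial, algebraic multiplicity of λ = 2 is 6. From dim ker(A − (2)·I) = 4, there are exactly 4 Jordan blocks for λ = 2.
Step 2 — from the minimal polynomial, the factor (x − 2)^2 tells us the largest block for λ = 2 has size 2.
Step 3 — with total size 6, 4 blocks, and largest block 2, the block sizes (in nonincreasing order) are [2, 2, 1, 1].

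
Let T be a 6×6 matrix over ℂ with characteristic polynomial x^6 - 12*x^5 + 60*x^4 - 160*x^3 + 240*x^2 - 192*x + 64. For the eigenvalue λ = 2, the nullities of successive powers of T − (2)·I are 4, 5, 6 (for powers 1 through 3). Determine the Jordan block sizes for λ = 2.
Block sizes for λ = 2: [3, 1, 1, 1]

From the dimensions of kernels of powers, the number of Jordan blocks of size at least j is d_j − d_{j−1} where d_j = dim ker(N^j) (with d_0 = 0). Computing the differences gives [4, 1, 1].
The number of blocks of size exactly k is (#blocks of size ≥ k) − (#blocks of size ≥ k + 1), so the partition is: 3 block(s) of size 1, 1 block(s) of size 3.
In nonincreasing order the block sizes are [3, 1, 1, 1].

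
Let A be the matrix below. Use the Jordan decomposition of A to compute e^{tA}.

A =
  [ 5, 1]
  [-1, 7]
e^{tA} =
  [-t*exp(6*t) + exp(6*t), t*exp(6*t)]
  [-t*exp(6*t), t*exp(6*t) + exp(6*t)]

Strategy: write A = P · J · P⁻¹ where J is a Jordan canonical form, so e^{tA} = P · e^{tJ} · P⁻¹, and e^{tJ} can be computed block-by-block.

A has Jordan form
J =
  [6, 1]
  [0, 6]
(up to reordering of blocks).

Per-block formulas:
  For a 2×2 Jordan block J_2(6): exp(t · J_2(6)) = e^(6t)·(I + t·N), where N is the 2×2 nilpotent shift.

After assembling e^{tJ} and conjugating by P, we get:

e^{tA} =
  [-t*exp(6*t) + exp(6*t), t*exp(6*t)]
  [-t*exp(6*t), t*exp(6*t) + exp(6*t)]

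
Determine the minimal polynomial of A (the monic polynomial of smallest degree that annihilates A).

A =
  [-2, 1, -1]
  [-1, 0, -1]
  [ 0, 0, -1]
x^2 + 2*x + 1

The characteristic polynomial is χ_A(x) = (x + 1)^3, so the eigenvalues are known. The minimal polynomial is
  m_A(x) = Π_λ (x − λ)^{k_λ}
where k_λ is the size of the *largest* Jordan block for λ (equivalently, the smallest k with (A − λI)^k v = 0 for every generalised eigenvector v of λ).

  λ = -1: largest Jordan block has size 2, contributing (x + 1)^2

So m_A(x) = (x + 1)^2 = x^2 + 2*x + 1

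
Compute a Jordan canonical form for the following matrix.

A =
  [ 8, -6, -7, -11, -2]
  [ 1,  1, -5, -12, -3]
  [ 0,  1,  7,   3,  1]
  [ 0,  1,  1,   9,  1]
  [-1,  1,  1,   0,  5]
J_3(6) ⊕ J_2(6)

The characteristic polynomial is
  det(x·I − A) = x^5 - 30*x^4 + 360*x^3 - 2160*x^2 + 6480*x - 7776 = (x - 6)^5

Eigenvalues and multiplicities (the geometric multiplicity of λ is n − rank(A − λI), which equals the number of Jordan blocks for λ):
  λ = 6: algebraic multiplicity = 5, geometric multiplicity = 2

Determining the block sizes for each eigenvalue:
  λ = 6: with am = 5 and gm = 2, the partition is not yet determined (e.g. several partitions of 5 into 2 parts exist). Let N = A − (6)·I. Computing rank(N^1) = 3, rank(N^2) = 1, rank(N^3) = 0; the number of blocks of size ≥ j is rank(N^{j−1}) − rank(N^j), giving [2, 2, 1]. So we have 1 block(s) of size 3, 1 block(s) of size 2 → block sizes [3, 2]

Assembling the blocks gives a Jordan form
J =
  [6, 1, 0, 0, 0]
  [0, 6, 1, 0, 0]
  [0, 0, 6, 0, 0]
  [0, 0, 0, 6, 1]
  [0, 0, 0, 0, 6]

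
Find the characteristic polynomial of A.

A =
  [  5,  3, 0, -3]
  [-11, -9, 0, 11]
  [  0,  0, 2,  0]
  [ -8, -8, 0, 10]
x^4 - 8*x^3 + 24*x^2 - 32*x + 16

Expanding det(x·I − A) (e.g. by cofactor expansion or by noting that A is similar to its Jordan form J, which has the same characteristic polynomial as A) gives
  χ_A(x) = x^4 - 8*x^3 + 24*x^2 - 32*x + 16
which factors as (x - 2)^4. The eigenvalues (with algebraic multiplicities) are λ = 2 with multiplicity 4.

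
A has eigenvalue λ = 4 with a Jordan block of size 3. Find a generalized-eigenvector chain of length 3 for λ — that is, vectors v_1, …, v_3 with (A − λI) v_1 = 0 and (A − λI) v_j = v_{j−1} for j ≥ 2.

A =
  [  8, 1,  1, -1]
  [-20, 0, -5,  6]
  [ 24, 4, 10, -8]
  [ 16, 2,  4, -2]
A Jordan chain for λ = 4 of length 3:
v_1 = (4, -24, 32, 24)ᵀ
v_2 = (4, -20, 24, 16)ᵀ
v_3 = (1, 0, 0, 0)ᵀ

Let N = A − (4)·I. We want v_3 with N^3 v_3 = 0 but N^2 v_3 ≠ 0; then v_{j-1} := N · v_j for j = 3, …, 2.

Pick v_3 = (1, 0, 0, 0)ᵀ.
Then v_2 = N · v_3 = (4, -20, 24, 16)ᵀ.
Then v_1 = N · v_2 = (4, -24, 32, 24)ᵀ.

Sanity check: (A − (4)·I) v_1 = (0, 0, 0, 0)ᵀ = 0. ✓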